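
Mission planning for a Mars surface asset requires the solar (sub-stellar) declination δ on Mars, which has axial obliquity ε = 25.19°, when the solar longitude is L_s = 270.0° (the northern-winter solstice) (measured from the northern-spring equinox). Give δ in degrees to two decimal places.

δ = -25.19°

sin δ = sin ε · sin L_s = sin 25.19° × sin 270.0° = -0.425621.
δ = arcsin(-0.425621) = -25.19°.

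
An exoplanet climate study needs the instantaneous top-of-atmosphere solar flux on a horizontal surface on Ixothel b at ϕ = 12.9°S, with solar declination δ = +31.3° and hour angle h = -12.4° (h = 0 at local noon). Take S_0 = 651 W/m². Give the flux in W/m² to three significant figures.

cos θ_z = sin ϕ sin δ + cos ϕ cos δ cos h = -0.115983 + 0.813464 = 0.697481.
Flux = S_0 · cos θ_z = 651 × 0.697481 = 454.1 W/m².

454 W/m²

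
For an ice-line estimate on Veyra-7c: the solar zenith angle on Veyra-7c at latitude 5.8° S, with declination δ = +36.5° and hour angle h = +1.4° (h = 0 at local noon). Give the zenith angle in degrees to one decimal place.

θ_z = 42.3°

cos θ_z = sin ϕ sin δ + cos ϕ cos δ cos h = -0.060111 + 0.799503 = 0.739392.
θ_z = arccos(0.739392) = 42.3°.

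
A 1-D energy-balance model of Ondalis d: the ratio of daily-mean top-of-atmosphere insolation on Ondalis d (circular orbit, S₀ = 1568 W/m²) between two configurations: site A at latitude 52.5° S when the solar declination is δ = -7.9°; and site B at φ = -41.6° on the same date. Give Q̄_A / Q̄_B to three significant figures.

Q̄_A / Q̄_B ≈ 0.881

— Configuration A (φ=-52.5°):
cos H₀ = −tan(-52.5°) tan(-7.900°) = -0.1808, H₀ = 1.7526 rad.
Bracket: H₀ sin φ sin δ + cos φ cos δ sin H₀ = 1.7526×-0.79335×-0.13744 + 0.60876×0.99051×0.98351 = 0.191100 + 0.593040 = 0.784140.
Q̄ = (S₀/π) × [bracket] = (1568/π) × 0.784140 = 391.37 W/m².
— Configuration B (φ=-41.6°):
cos H₀ = −tan(-41.6°) tan(-7.900°) = -0.1232, H₀ = 1.6943 rad.
Bracket: H₀ sin φ sin δ + cos φ cos δ sin H₀ = 1.6943×-0.66393×-0.13744 + 0.74780×0.99051×0.99238 = 0.154606 + 0.735059 = 0.889665.
Q̄ = (S₀/π) × [bracket] = (1568/π) × 0.889665 = 444.04 W/m².
Ratio Q̄_A / Q̄_B = 391.37 / 444.04 = 0.8814.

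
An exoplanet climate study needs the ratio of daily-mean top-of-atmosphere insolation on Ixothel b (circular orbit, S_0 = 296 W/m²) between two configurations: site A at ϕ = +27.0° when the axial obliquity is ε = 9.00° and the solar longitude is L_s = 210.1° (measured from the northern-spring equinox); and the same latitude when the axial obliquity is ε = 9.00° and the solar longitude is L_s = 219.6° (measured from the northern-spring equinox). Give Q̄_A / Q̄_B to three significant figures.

Q̄_A / Q̄_B ≈ 1.02

— Configuration A (ϕ=+27.0°):
Solar declination: sin δ = sin ε · sin L_s = sin 9.00° × sin 210.1° = -0.07845, so δ = -4.500°.
cos h₀ = −tan(+27.0°) tan(-4.500°) = 0.0401, h₀ = 1.5307 rad.
Bracket: h₀ sin ϕ sin δ + cos ϕ cos δ sin h₀ = 1.5307×0.45399×-0.07845 + 0.89101×0.99692×0.99920 = -0.054517 + 0.887555 = 0.833038.
Q̄ = (S_0/π) × [bracket] = (296/π) × 0.833038 = 78.489 W/m².
— Configuration B (ϕ=+27.0°):
Solar declination: sin δ = sin ε · sin L_s = sin 9.00° × sin 219.6° = -0.09972, so δ = -5.723°.
cos h₀ = −tan(+27.0°) tan(-5.723°) = 0.0511, h₀ = 1.5197 rad.
Bracket: h₀ sin ϕ sin δ + cos ϕ cos δ sin h₀ = 1.5197×0.45399×-0.09972 + 0.89101×0.99502×0.99870 = -0.068800 + 0.885420 = 0.816620.
Q̄ = (S_0/π) × [bracket] = (296/π) × 0.816620 = 76.942 W/m².
Ratio Q̄_A / Q̄_B = 78.489 / 76.942 = 1.020.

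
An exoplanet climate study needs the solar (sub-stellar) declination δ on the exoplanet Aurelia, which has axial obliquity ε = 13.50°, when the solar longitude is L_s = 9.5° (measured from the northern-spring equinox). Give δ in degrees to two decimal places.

δ = +2.21°

sin δ = sin ε · sin L_s = sin 13.50° × sin 9.5° = 0.038530.
δ = arcsin(0.038530) = +2.21°.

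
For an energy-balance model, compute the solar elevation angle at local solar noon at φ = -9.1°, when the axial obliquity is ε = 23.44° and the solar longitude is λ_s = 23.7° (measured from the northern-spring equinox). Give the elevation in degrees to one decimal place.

Solar declination: sin δ = sin ε · sin λ_s = sin 23.44° × sin 23.7° = 0.15989, so δ = +9.201°.
At local noon the hour angle is zero, so the zenith angle equals |φ − δ| = |-9.1° − (+9.201°)| = 18.301°.
Elevation = 90° − 18.301° = 71.7°.

71.7°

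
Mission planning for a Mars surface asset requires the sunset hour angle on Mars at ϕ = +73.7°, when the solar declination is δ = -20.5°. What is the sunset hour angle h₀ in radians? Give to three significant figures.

cos h₀ = −tan ϕ · tan δ = 1.2786 ≥ 1, so the Sun never rises (polar night) and h₀ = 0.

h₀ = 0.00 rad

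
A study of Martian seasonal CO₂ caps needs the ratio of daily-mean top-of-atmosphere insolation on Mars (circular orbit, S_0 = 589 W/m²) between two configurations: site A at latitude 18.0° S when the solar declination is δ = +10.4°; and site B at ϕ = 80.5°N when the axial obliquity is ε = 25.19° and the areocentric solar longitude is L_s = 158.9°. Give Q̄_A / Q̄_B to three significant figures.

— Configuration A (ϕ=-18.0°):
cos h₀ = −tan(-18.0°) tan(+10.400°) = 0.0596, h₀ = 1.5111 rad.
Bracket: h₀ sin ϕ sin δ + cos ϕ cos δ sin h₀ = 1.5111×-0.30902×0.18052 + 0.95106×0.98357×0.99822 = -0.084296 + 0.933769 = 0.849473.
Q̄ = (S_0/π) × [bracket] = (589/π) × 0.849473 = 159.26 W/m².
— Configuration B (ϕ=+80.5°):
sin δ = sin 25.19° × sin 158.9° = 0.15322, so δ = +8.814°.
cos h₀ = −tan(+80.5°) tan(+8.814°) = -0.9266, h₀ = 2.7560 rad.
Bracket: h₀ sin ϕ sin δ + cos ϕ cos δ sin h₀ = 2.7560×0.98629×0.15322 + 0.16505×0.98819×0.37614 = 0.416485 + 0.061349 = 0.477834.
Q̄ = (S_0/π) × [bracket] = (589/π) × 0.477834 = 89.586 W/m².
Ratio Q̄_A / Q̄_B = 159.26 / 89.586 = 1.778.

Q̄_A / Q̄_B ≈ 1.78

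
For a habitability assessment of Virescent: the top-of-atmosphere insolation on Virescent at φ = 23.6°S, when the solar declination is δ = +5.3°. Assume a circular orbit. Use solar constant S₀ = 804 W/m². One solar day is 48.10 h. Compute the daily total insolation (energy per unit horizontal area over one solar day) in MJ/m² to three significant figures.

37.9 MJ/m²

cos H₀ = −tan(-23.6°) tan(+5.300°) = 0.0405, H₀ = 1.5303 rad.
Bracket: H₀ sin φ sin δ + cos φ cos δ sin H₀ = 1.5303×-0.40035×0.09237 + 0.91636×0.99572×0.99918 = -0.056591 + 0.911690 = 0.855099.
Q̄ = (S₀/π) × [bracket] = (804/π) × 0.855099 = 218.84 W/m².
Daily total = Q̄ × 48.10 h × 3600 s/h = 218.84 × 48.10 × 3600 / 10⁶ = 37.89 MJ/m².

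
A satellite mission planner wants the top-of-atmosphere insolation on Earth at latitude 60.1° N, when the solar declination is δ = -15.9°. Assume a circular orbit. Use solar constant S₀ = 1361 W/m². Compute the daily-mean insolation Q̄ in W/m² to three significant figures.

Q̄ ≈ 72.1 W/m²

cos H₀ = −tan(+60.1°) tan(-15.900°) = 0.4954, H₀ = 1.0525 rad.
Bracket: H₀ sin φ sin δ + cos φ cos δ sin H₀ = 1.0525×0.86690×-0.27396 + 0.49849×0.96174×0.86868 = -0.249964 + 0.416461 = 0.166497.
Q̄ = (S₀/π) × [bracket] = (1361/π) × 0.166497 = 72.13 W/m².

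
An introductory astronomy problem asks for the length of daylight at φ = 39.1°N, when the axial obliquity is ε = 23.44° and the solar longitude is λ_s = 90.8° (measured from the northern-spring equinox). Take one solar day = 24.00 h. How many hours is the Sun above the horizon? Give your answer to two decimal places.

Solar declination: sin δ = sin ε · sin λ_s = sin 23.44° × sin 90.8° = 0.39775, so δ = +23.438°.
cos H₀ = −tan φ · tan δ = −tan(+39.1°) × tan(+23.438°) = -0.3523, so H₀ = 1.9308 rad = 110.63°.
Daylight = 2H₀/(2π) × 24.00 h = (1.9308/π) × 24.00 = 14.75 h.

14.75 h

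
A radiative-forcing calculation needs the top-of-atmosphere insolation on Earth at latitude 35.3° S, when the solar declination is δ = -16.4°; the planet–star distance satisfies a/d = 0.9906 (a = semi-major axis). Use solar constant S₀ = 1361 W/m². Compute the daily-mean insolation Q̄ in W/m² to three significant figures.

Q̄ ≈ 449 W/m²

cos H₀ = −tan(-35.3°) tan(-16.400°) = -0.2084, H₀ = 1.7807 rad.
Bracket: H₀ sin φ sin δ + cos φ cos δ sin H₀ = 1.7807×-0.57786×-0.28234 + 0.81614×0.95931×0.97805 = 0.290527 + 0.765746 = 1.056273.
Inverse-square distance factor (a/d)² = 0.9906² = 0.981288.
Q̄ = (S₀/π) × 0.981288 × [bracket] = (1361/π) × 0.981288 × 1.056273 = 449.0 W/m².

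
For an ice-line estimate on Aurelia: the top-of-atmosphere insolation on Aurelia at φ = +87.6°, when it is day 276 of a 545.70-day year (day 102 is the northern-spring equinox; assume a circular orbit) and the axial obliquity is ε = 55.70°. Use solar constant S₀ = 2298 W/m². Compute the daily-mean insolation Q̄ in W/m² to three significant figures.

Q̄ ≈ 1.72e+03 W/m²

Solar longitude: λ_s = 360° × (276 − 102)/545.70 = 114.788°.
sin δ = sin 55.70° × sin 114.788° = 0.74998, so δ = +48.589°.
cos H₀ = −tan(+87.6°) tan(+48.589°) = -27.0525 ≤ −1 ⇒ polar day, H₀ = π.
Bracket: H₀ sin φ sin δ + cos φ cos δ sin H₀ = 3.1416×0.99912×0.74998 + 0.04188×0.66146×0.00000 = 2.354064 + 0.000000 = 2.354064.
Q̄ = (S₀/π) × [bracket] = (2298/π) × 2.354064 = 1722 W/m².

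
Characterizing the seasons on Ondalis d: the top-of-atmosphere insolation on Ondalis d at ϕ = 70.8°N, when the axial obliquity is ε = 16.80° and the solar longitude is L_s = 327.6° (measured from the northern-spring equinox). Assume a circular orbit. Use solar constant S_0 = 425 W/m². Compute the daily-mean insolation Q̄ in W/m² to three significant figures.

Solar declination: sin δ = sin ε · sin L_s = sin 16.80° × sin 327.6° = -0.15487, so δ = -8.909°.
cos h₀ = −tan(+70.8°) tan(-8.909°) = 0.4502, h₀ = 1.1039 rad.
Bracket: h₀ sin ϕ sin δ + cos ϕ cos δ sin h₀ = 1.1039×0.94438×-0.15487 + 0.32887×0.98793×0.89295 = -0.161452 + 0.290120 = 0.128668.
Q̄ = (S_0/π) × [bracket] = (425/π) × 0.128668 = 17.41 W/m².

Q̄ ≈ 17.4 W/m²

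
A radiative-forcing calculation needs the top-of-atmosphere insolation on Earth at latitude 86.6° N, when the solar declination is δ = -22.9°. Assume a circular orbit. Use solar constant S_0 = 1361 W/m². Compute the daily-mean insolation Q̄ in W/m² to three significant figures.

cos h₀ = −tan(+86.6°) tan(-22.900°) = 7.1101 ≥ 1 ⇒ polar night, h₀ = 0 and Q̄ = 0.

Q̄ ≈ 0.00 W/m²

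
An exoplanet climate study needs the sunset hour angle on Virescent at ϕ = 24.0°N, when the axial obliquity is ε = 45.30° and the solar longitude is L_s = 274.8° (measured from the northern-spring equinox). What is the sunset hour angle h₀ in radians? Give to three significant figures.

h₀ = 1.11 rad

Solar declination: sin δ = sin ε · sin L_s = sin 45.30° × sin 274.8° = -0.70831, so δ = -45.097°.
cos h₀ = −tan ϕ · tan δ = −tan(+24.0°) × tan(-45.097°) = 0.4467, so h₀ = 1.1077 rad = 63.47°.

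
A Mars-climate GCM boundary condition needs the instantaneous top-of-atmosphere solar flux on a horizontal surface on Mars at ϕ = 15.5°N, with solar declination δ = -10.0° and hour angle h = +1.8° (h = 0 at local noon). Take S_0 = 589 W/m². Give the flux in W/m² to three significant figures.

cos θ_z = sin ϕ sin δ + cos ϕ cos δ cos h = -0.046405 + 0.948522 = 0.902117.
Flux = S_0 · cos θ_z = 589 × 0.902117 = 531.3 W/m².

531 W/m²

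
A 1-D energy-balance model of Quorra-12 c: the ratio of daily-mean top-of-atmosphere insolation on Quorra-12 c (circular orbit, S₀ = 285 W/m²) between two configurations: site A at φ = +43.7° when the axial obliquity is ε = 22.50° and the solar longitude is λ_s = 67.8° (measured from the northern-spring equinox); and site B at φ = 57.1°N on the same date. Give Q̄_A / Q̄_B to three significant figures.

— Configuration A (φ=+43.7°):
Solar declination: sin δ = sin ε · sin λ_s = sin 22.50° × sin 67.8° = 0.35432, so δ = +20.751°.
cos H₀ = −tan(+43.7°) tan(+20.751°) = -0.3621, H₀ = 1.9413 rad.
Bracket: H₀ sin φ sin δ + cos φ cos δ sin H₀ = 1.9413×0.69088×0.35432 + 0.72297×0.93513×0.93215 = 0.475216 + 0.630200 = 1.105416.
Q̄ = (S₀/π) × [bracket] = (285/π) × 1.105416 = 100.28 W/m².
— Configuration B (φ=+57.1°):
cos H₀ = −tan(+57.1°) tan(+20.751°) = -0.5857, H₀ = 2.1965 rad.
Bracket: H₀ sin φ sin δ + cos φ cos δ sin H₀ = 2.1965×0.83962×0.35432 + 0.54317×0.93513×0.81054 = 0.653446 + 0.411701 = 1.065147.
Q̄ = (S₀/π) × [bracket] = (285/π) × 1.065147 = 96.628 W/m².
Ratio Q̄_A / Q̄_B = 100.28 / 96.628 = 1.038.

Q̄_A / Q̄_B ≈ 1.04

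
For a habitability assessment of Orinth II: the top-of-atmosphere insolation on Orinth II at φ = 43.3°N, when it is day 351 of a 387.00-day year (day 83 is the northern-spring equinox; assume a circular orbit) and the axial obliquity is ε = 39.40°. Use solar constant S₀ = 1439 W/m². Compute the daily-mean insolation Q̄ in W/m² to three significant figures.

Q̄ ≈ 43.2 W/m²

Solar longitude: λ_s = 360° × (351 − 83)/387.00 = 249.302°.
sin δ = sin 39.40° × sin 249.302° = -0.59376, so δ = -36.425°.
cos H₀ = −tan(+43.3°) tan(-36.425°) = 0.6954, H₀ = 0.8018 rad.
Bracket: H₀ sin φ sin δ + cos φ cos δ sin H₀ = 0.8018×0.68582×-0.59376 + 0.72777×0.80464×0.71864 = -0.326503 + 0.420830 = 0.094327.
Q̄ = (S₀/π) × [bracket] = (1439/π) × 0.094327 = 43.21 W/m².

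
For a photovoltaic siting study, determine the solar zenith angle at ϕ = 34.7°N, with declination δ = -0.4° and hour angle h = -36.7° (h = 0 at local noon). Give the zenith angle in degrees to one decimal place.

cos θ_z = sin ϕ sin δ + cos ϕ cos δ cos h = -0.003974 + 0.659159 = 0.655185.
θ_z = arccos(0.655185) = 49.1°.

θ_z = 49.1°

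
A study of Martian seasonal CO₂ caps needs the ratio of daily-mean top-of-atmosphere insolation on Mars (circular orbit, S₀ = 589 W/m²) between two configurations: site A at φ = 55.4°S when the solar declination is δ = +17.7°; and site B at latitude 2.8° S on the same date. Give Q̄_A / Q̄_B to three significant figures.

Q̄_A / Q̄_B ≈ 0.223

— Configuration A (φ=-55.4°):
cos H₀ = −tan(-55.4°) tan(+17.700°) = 0.4626, H₀ = 1.0898 rad.
Bracket: H₀ sin φ sin δ + cos φ cos δ sin H₀ = 1.0898×-0.82314×0.30403 + 0.56784×0.95266×0.88656 = -0.272733 + 0.479592 = 0.206859.
Q̄ = (S₀/π) × [bracket] = (589/π) × 0.206859 = 38.783 W/m².
— Configuration B (φ=-2.8°):
cos H₀ = −tan(-2.8°) tan(+17.700°) = 0.0156, H₀ = 1.5552 rad.
Bracket: H₀ sin φ sin δ + cos φ cos δ sin H₀ = 1.5552×-0.04885×0.30403 + 0.99881×0.95266×0.99988 = -0.023098 + 0.951412 = 0.928314.
Q̄ = (S₀/π) × [bracket] = (589/π) × 0.928314 = 174.04 W/m².
Ratio Q̄_A / Q̄_B = 38.783 / 174.04 = 0.2228.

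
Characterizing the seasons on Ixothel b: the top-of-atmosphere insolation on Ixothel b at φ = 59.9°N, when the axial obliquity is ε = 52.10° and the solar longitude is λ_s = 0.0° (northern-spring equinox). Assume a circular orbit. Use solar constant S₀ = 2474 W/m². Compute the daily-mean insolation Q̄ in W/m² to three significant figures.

Q̄ ≈ 395 W/m²

Solar declination: sin δ = sin ε · sin λ_s = sin 52.10° × sin 0.0° = 0.00000, so δ = +0.000°.
cos H₀ = −tan(+59.9°) tan(+0.000°) = -0.0000, H₀ = 1.5708 rad.
Bracket: H₀ sin φ sin δ + cos φ cos δ sin H₀ = 1.5708×0.86515×0.00000 + 0.50151×1.00000×1.00000 = 0.000000 + 0.501510 = 0.501510.
Q̄ = (S₀/π) × [bracket] = (2474/π) × 0.501510 = 394.9 W/m².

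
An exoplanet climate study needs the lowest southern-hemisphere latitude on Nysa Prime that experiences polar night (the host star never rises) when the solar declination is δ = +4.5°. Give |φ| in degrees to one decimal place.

|φ| = 85.5°

Polar night requires cos H₀ = −tan φ tan δ ≥ 1, i.e. tan φ tan δ ≤ −1.
The boundary is |tan φ| · |tan δ| = 1, so |φ| = 90° − |δ| = 90° − 4.5° = 85.5° in the southern hemisphere.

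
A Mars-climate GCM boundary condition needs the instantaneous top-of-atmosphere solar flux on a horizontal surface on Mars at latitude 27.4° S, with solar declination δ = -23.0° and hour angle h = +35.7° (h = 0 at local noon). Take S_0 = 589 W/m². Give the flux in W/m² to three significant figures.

cos θ_z = sin ϕ sin δ + cos ϕ cos δ cos h = 0.179814 + 0.663666 = 0.843480.
Flux = S_0 · cos θ_z = 589 × 0.843480 = 496.8 W/m².

497 W/m²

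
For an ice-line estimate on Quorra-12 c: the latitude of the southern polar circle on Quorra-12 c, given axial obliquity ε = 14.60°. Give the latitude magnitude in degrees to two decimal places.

75.40°

The polar circle is the lowest latitude that experiences at least one full rotation of continuous darkness at the northern-summer solstice; it lies at |ϕ| = 90° − ε = 90° − 14.60° = 75.40°.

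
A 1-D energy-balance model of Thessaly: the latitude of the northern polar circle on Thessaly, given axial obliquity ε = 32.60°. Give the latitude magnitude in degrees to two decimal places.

The polar circle is the lowest latitude that experiences at least one full rotation of continuous daylight at the northern-summer solstice; it lies at |ϕ| = 90° − ε = 90° − 32.60° = 57.40°.

57.40°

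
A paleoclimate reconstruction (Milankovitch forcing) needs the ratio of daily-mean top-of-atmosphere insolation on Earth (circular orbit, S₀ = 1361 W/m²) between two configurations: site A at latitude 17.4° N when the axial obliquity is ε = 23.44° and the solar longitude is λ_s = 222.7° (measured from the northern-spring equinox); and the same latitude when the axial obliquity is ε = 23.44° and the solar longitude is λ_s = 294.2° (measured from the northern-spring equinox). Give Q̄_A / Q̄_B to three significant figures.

Q̄_A / Q̄_B ≈ 1.10

— Configuration A (φ=+17.4°):
Solar declination: sin δ = sin ε · sin λ_s = sin 23.44° × sin 222.7° = -0.26976, so δ = -15.650°.
cos H₀ = −tan(+17.4°) tan(-15.650°) = 0.0878, H₀ = 1.4829 rad.
Bracket: H₀ sin φ sin δ + cos φ cos δ sin H₀ = 1.4829×0.29904×-0.26976 + 0.95424×0.96293×0.99614 = -0.119624 + 0.915319 = 0.795695.
Q̄ = (S₀/π) × [bracket] = (1361/π) × 0.795695 = 344.71 W/m².
— Configuration B (φ=+17.4°):
Solar declination: sin δ = sin ε · sin λ_s = sin 23.44° × sin 294.2° = -0.36283, so δ = -21.274°.
cos H₀ = −tan(+17.4°) tan(-21.274°) = 0.1220, H₀ = 1.4485 rad.
Bracket: H₀ sin φ sin δ + cos φ cos δ sin H₀ = 1.4485×0.29904×-0.36283 + 0.95424×0.93185×0.99253 = -0.157163 + 0.882566 = 0.725403.
Q̄ = (S₀/π) × [bracket] = (1361/π) × 0.725403 = 314.26 W/m².
Ratio Q̄_A / Q̄_B = 344.71 / 314.26 = 1.097.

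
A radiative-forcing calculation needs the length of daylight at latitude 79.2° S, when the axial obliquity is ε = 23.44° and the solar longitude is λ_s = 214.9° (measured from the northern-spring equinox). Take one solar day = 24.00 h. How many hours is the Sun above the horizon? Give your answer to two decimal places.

Solar declination: sin δ = sin ε · sin λ_s = sin 23.44° × sin 214.9° = -0.22759, so δ = -13.155°.
Sunrise equation: cos H₀ = −tan φ · tan δ = -1.2252 ≤ −1, so the Sun never sets (polar day) and H₀ = π.
Daylight = 2H₀/(2π) × 24.00 h = (3.1416/π) × 24.00 = 24.00 h.

24.00 h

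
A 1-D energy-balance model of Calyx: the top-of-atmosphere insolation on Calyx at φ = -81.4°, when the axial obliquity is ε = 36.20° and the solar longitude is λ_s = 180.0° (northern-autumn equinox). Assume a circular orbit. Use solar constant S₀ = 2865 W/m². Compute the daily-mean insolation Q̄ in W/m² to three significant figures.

Solar declination: sin δ = sin ε · sin λ_s = sin 36.20° × sin 180.0° = 0.00000, so δ = +0.000°.
cos H₀ = −tan(-81.4°) tan(+0.000°) = 0.0000, H₀ = 1.5708 rad.
Bracket: H₀ sin φ sin δ + cos φ cos δ sin H₀ = 1.5708×-0.98876×0.00000 + 0.14954×1.00000×1.00000 = -0.000000 + 0.149540 = 0.149540.
Q̄ = (S₀/π) × [bracket] = (2865/π) × 0.149540 = 136.4 W/m².

Q̄ ≈ 136 W/m²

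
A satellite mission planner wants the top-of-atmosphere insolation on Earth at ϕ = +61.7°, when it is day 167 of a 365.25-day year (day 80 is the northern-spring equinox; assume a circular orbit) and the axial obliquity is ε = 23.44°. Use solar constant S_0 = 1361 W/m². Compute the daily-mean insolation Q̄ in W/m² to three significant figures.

Solar longitude: L_s = 360° × (167 − 80)/365.25 = 85.749°.
sin δ = sin 23.44° × sin 85.749° = 0.39669, so δ = +23.372°.
cos h₀ = −tan(+61.7°) tan(+23.372°) = -0.8026, h₀ = 2.5024 rad.
Bracket: h₀ sin ϕ sin δ + cos ϕ cos δ sin h₀ = 2.5024×0.88048×0.39669 + 0.47409×0.91795×0.59653 = 0.874032 + 0.259604 = 1.133636.
Q̄ = (S_0/π) × [bracket] = (1361/π) × 1.133636 = 491.1 W/m².

Q̄ ≈ 491 W/m²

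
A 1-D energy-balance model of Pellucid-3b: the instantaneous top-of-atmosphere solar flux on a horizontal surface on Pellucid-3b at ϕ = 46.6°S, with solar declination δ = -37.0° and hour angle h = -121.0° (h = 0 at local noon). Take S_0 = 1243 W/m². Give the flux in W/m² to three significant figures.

cos θ_z = sin ϕ sin δ + cos ϕ cos δ cos h = 0.437264 + -0.282618 = 0.154646.
Flux = S_0 · cos θ_z = 1243 × 0.154646 = 192.2 W/m².

192 W/m²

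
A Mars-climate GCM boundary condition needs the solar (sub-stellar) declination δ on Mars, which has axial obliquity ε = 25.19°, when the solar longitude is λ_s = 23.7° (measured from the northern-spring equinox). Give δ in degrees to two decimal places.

δ = +9.85°

sin δ = sin ε · sin λ_s = sin 25.19° × sin 23.7° = 0.171078.
δ = arcsin(0.171078) = +9.85°.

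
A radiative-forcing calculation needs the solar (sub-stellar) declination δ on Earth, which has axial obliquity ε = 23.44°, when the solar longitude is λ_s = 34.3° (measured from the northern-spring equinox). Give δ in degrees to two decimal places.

sin δ = sin ε · sin λ_s = sin 23.44° × sin 34.3° = 0.224164.
δ = arcsin(0.224164) = +12.95°.

δ = +12.95°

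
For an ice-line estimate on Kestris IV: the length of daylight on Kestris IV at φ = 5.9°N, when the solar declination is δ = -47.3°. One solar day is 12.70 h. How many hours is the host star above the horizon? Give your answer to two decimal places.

cos H₀ = −tan φ · tan δ = −tan(+5.9°) × tan(-47.300°) = 0.1120, so H₀ = 1.4586 rad = 83.57°.
Daylight = 2H₀/(2π) × 12.70 h = (1.4586/π) × 12.70 = 5.90 h.

5.90 h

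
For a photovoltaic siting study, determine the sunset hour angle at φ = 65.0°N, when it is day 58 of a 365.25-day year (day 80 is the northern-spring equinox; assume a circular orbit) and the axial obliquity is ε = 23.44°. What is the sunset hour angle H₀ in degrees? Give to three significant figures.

Solar longitude: λ_s = 360° × (58 − 80)/365.25 = -21.684°, i.e. -21.684° + 360° = 338.316°.
sin δ = sin 23.44° × sin 338.316° = -0.14698, so δ = -8.452°.
cos H₀ = −tan φ · tan δ = −tan(+65.0°) × tan(-8.452°) = 0.3187, so H₀ = 1.2465 rad = 71.42°.

H₀ = 71.4°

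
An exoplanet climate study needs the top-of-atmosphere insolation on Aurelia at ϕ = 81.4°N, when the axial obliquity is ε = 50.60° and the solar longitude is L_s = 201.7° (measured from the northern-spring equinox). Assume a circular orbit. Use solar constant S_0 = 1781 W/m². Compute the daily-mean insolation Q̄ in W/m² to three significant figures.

Solar declination: sin δ = sin ε · sin L_s = sin 50.60° × sin 201.7° = -0.28572, so δ = -16.602°.
cos h₀ = −tan(+81.4°) tan(-16.602°) = 1.9714 ≥ 1 ⇒ polar night, h₀ = 0 and Q̄ = 0.

Q̄ ≈ 0.00 W/m²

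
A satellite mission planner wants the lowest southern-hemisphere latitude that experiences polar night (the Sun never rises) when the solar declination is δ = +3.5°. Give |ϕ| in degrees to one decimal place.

Polar night requires cos h₀ = −tan ϕ tan δ ≥ 1, i.e. tan ϕ tan δ ≤ −1.
The boundary is |tan ϕ| · |tan δ| = 1, so |ϕ| = 90° − |δ| = 90° − 3.5° = 86.5° in the southern hemisphere.

|ϕ| = 86.5°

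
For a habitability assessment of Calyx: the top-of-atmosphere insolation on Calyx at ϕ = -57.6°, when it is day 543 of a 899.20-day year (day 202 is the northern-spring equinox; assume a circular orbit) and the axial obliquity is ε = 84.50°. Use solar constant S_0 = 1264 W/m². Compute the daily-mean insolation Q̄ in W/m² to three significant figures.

Q̄ ≈ 0.00 W/m²

Solar longitude: L_s = 360° × (543 − 202)/899.20 = 136.521°.
sin δ = sin 84.50° × sin 136.521° = 0.68492, so δ = +43.229°.
cos h₀ = −tan(-57.6°) tan(+43.229°) = 1.4812 ≥ 1 ⇒ polar night, h₀ = 0 and Q̄ = 0.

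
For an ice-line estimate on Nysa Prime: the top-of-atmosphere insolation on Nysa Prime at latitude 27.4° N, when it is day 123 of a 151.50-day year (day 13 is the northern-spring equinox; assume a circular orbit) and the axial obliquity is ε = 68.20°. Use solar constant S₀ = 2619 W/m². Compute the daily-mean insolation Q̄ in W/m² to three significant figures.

Q̄ ≈ 0.00 W/m²

Solar longitude: λ_s = 360° × (123 − 13)/151.50 = 261.386°.
sin δ = sin 68.20° × sin 261.386° = -0.91801, so δ = -66.637°.
cos H₀ = −tan(+27.4°) tan(-66.637°) = 1.2000 ≥ 1 ⇒ polar night, H₀ = 0 and Q̄ = 0.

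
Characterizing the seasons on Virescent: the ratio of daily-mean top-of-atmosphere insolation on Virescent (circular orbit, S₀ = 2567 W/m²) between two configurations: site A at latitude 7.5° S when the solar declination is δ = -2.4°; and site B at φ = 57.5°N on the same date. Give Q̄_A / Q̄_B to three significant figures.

Q̄_A / Q̄_B ≈ 2.07

— Configuration A (φ=-7.5°):
cos H₀ = −tan(-7.5°) tan(-2.400°) = -0.0055, H₀ = 1.5763 rad.
Bracket: H₀ sin φ sin δ + cos φ cos δ sin H₀ = 1.5763×-0.13053×-0.04188 + 0.99144×0.99912×0.99998 = 0.008617 + 0.990548 = 0.999165.
Q̄ = (S₀/π) × [bracket] = (2567/π) × 0.999165 = 816.42 W/m².
— Configuration B (φ=+57.5°):
cos H₀ = −tan(+57.5°) tan(-2.400°) = 0.0658, H₀ = 1.5050 rad.
Bracket: H₀ sin φ sin δ + cos φ cos δ sin H₀ = 1.5050×0.84339×-0.04188 + 0.53730×0.99912×0.99783 = -0.053158 + 0.535662 = 0.482504.
Q̄ = (S₀/π) × [bracket] = (2567/π) × 0.482504 = 394.25 W/m².
Ratio Q̄_A / Q̄_B = 816.42 / 394.25 = 2.071.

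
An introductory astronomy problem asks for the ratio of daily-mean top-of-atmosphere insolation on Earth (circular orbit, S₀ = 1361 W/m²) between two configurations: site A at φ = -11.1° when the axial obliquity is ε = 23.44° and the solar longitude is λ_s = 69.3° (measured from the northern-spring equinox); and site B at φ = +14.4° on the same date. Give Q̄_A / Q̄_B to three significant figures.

Q̄_A / Q̄_B ≈ 0.764

— Configuration A (φ=-11.1°):
Solar declination: sin δ = sin ε · sin λ_s = sin 23.44° × sin 69.3° = 0.37211, so δ = +21.846°.
cos H₀ = −tan(-11.1°) tan(+21.846°) = 0.0787, H₀ = 1.4921 rad.
Bracket: H₀ sin φ sin δ + cos φ cos δ sin H₀ = 1.4921×-0.19252×0.37211 + 0.98129×0.92819×0.99690 = -0.106892 + 0.908000 = 0.801108.
Q̄ = (S₀/π) × [bracket] = (1361/π) × 0.801108 = 347.06 W/m².
— Configuration B (φ=+14.4°):
cos H₀ = −tan(+14.4°) tan(+21.846°) = -0.1029, H₀ = 1.6739 rad.
Bracket: H₀ sin φ sin δ + cos φ cos δ sin H₀ = 1.6739×0.24869×0.37211 + 0.96858×0.92819×0.99469 = 0.154903 + 0.894252 = 1.049155.
Q̄ = (S₀/π) × [bracket] = (1361/π) × 1.049155 = 454.51 W/m².
Ratio Q̄_A / Q̄_B = 347.06 / 454.51 = 0.7636.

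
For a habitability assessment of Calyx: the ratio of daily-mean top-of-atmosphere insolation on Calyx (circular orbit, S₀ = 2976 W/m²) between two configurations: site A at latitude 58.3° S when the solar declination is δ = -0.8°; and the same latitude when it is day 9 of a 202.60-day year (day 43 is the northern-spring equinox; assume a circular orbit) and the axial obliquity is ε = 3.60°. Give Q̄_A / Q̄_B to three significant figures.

— Configuration A (φ=-58.3°):
cos H₀ = −tan(-58.3°) tan(-0.800°) = -0.0226, H₀ = 1.5934 rad.
Bracket: H₀ sin φ sin δ + cos φ cos δ sin H₀ = 1.5934×-0.85081×-0.01396 + 0.52547×0.99990×0.99974 = 0.018925 + 0.525281 = 0.544206.
Q̄ = (S₀/π) × [bracket] = (2976/π) × 0.544206 = 515.52 W/m².
— Configuration B (φ=-58.3°):
Solar longitude: λ_s = 360° × (9 − 43)/202.60 = -60.415°, i.e. -60.415° + 360° = 299.585°.
sin δ = sin 3.60° × sin 299.585° = -0.05460, so δ = -3.130°.
cos H₀ = −tan(-58.3°) tan(-3.130°) = -0.0885, H₀ = 1.6595 rad.
Bracket: H₀ sin φ sin δ + cos φ cos δ sin H₀ = 1.6595×-0.85081×-0.05460 + 0.52547×0.99851×0.99607 = 0.077091 + 0.522625 = 0.599716.
Q̄ = (S₀/π) × [bracket] = (2976/π) × 0.599716 = 568.11 W/m².
Ratio Q̄_A / Q̄_B = 515.52 / 568.11 = 0.9074.

Q̄_A / Q̄_B ≈ 0.907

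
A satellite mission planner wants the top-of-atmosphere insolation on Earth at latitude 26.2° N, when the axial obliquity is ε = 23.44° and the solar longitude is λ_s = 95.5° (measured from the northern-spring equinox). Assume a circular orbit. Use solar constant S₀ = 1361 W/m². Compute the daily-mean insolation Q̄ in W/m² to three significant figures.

Q̄ ≈ 484 W/m²

Solar declination: sin δ = sin ε · sin λ_s = sin 23.44° × sin 95.5° = 0.39596, so δ = +23.326°.
cos H₀ = −tan(+26.2°) tan(+23.326°) = -0.2122, H₀ = 1.7846 rad.
Bracket: H₀ sin φ sin δ + cos φ cos δ sin H₀ = 1.7846×0.44151×0.39596 + 0.89726×0.91827×0.97723 = 0.311984 + 0.805166 = 1.117150.
Q̄ = (S₀/π) × [bracket] = (1361/π) × 1.117150 = 484.0 W/m².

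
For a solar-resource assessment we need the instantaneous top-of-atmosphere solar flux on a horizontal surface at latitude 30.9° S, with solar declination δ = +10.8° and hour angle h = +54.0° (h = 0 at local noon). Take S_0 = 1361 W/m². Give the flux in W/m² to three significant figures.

cos θ_z = sin ϕ sin δ + cos ϕ cos δ cos h = -0.096228 + 0.495424 = 0.399196.
Flux = S_0 · cos θ_z = 1361 × 0.399196 = 543.3 W/m².

543 W/m²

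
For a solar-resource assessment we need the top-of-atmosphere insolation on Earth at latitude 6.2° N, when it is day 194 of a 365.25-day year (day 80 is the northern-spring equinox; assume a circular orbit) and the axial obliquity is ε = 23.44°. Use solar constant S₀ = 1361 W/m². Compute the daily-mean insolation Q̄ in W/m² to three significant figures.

Q̄ ≈ 428 W/m²

Solar longitude: λ_s = 360° × (194 − 80)/365.25 = 112.361°.
sin δ = sin 23.44° × sin 112.361° = 0.36788, so δ = +21.585°.
cos H₀ = −tan(+6.2°) tan(+21.585°) = -0.0430, H₀ = 1.6138 rad.
Bracket: H₀ sin φ sin δ + cos φ cos δ sin H₀ = 1.6138×0.10800×0.36788 + 0.99415×0.92987×0.99908 = 0.064118 + 0.923580 = 0.987698.
Q̄ = (S₀/π) × [bracket] = (1361/π) × 0.987698 = 427.9 W/m².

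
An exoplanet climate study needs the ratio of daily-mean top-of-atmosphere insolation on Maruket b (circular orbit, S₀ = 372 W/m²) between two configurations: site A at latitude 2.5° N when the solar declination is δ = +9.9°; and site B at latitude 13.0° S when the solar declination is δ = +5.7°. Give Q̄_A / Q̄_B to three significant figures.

— Configuration A (φ=+2.5°):
cos H₀ = −tan(+2.5°) tan(+9.900°) = -0.0076, H₀ = 1.5784 rad.
Bracket: H₀ sin φ sin δ + cos φ cos δ sin H₀ = 1.5784×0.04362×0.17193 + 0.99905×0.98511×0.99997 = 0.011837 + 0.984145 = 0.995982.
Q̄ = (S₀/π) × [bracket] = (372/π) × 0.995982 = 117.94 W/m².
— Configuration B (φ=-13.0°):
cos H₀ = −tan(-13.0°) tan(+5.700°) = 0.0230, H₀ = 1.5478 rad.
Bracket: H₀ sin φ sin δ + cos φ cos δ sin H₀ = 1.5478×-0.22495×0.09932 + 0.97437×0.99506×0.99973 = -0.034581 + 0.969295 = 0.934714.
Q̄ = (S₀/π) × [bracket] = (372/π) × 0.934714 = 110.68 W/m².
Ratio Q̄_A / Q̄_B = 117.94 / 110.68 = 1.066.

Q̄_A / Q̄_B ≈ 1.07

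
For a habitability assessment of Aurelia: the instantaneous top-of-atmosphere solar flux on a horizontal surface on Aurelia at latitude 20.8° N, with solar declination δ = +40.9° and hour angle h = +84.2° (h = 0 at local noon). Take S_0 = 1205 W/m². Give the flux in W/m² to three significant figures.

366 W/m²

cos θ_z = sin ϕ sin δ + cos ϕ cos δ cos h = 0.232503 + 0.071405 = 0.303908.
Flux = S_0 · cos θ_z = 1205 × 0.303908 = 366.2 W/m².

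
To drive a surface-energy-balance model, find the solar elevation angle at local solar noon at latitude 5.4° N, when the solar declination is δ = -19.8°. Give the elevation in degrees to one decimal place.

At local noon the hour angle is zero, so the zenith angle equals |φ − δ| = |+5.4° − (-19.800°)| = 25.200°.
Elevation = 90° − 25.200° = 64.8°.

64.8°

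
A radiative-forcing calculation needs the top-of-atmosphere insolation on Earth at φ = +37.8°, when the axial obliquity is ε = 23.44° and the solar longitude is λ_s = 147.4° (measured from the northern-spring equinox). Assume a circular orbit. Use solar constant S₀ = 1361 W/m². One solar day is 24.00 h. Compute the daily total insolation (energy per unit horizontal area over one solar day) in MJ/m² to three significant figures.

37.0 MJ/m²

Solar declination: sin δ = sin ε · sin λ_s = sin 23.44° × sin 147.4° = 0.21432, so δ = +12.375°.
cos H₀ = −tan(+37.8°) tan(+12.375°) = -0.1702, H₀ = 1.7418 rad.
Bracket: H₀ sin φ sin δ + cos φ cos δ sin H₀ = 1.7418×0.61291×0.21432 + 0.79016×0.97676×0.98541 = 0.228801 + 0.760536 = 0.989337.
Q̄ = (S₀/π) × [bracket] = (1361/π) × 0.989337 = 428.60 W/m².
Daily total = Q̄ × 24.00 h × 3600 s/h = 428.60 × 24.00 × 3600 / 10⁶ = 37.03 MJ/m².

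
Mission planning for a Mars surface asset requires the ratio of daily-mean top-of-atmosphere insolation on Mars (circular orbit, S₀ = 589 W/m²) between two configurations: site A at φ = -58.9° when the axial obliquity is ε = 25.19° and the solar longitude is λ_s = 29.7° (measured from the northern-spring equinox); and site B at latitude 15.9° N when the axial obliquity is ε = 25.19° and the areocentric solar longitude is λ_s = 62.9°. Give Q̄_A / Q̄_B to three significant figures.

— Configuration A (φ=-58.9°):
Solar declination: sin δ = sin ε · sin λ_s = sin 25.19° × sin 29.7° = 0.21088, so δ = +12.174°.
cos H₀ = −tan(-58.9°) tan(+12.174°) = 0.3576, H₀ = 1.2051 rad.
Bracket: H₀ sin φ sin δ + cos φ cos δ sin H₀ = 1.2051×-0.85627×0.21088 + 0.51653×0.97751×0.93387 = -0.217605 + 0.471523 = 0.253918.
Q̄ = (S₀/π) × [bracket] = (589/π) × 0.253918 = 47.606 W/m².
— Configuration B (φ=+15.9°):
sin δ = sin 25.19° × sin 62.9° = 0.37889, so δ = +22.265°.
cos H₀ = −tan(+15.9°) tan(+22.265°) = -0.1166, H₀ = 1.6877 rad.
Bracket: H₀ sin φ sin δ + cos φ cos δ sin H₀ = 1.6877×0.27396×0.37889 + 0.96174×0.92544×0.99318 = 0.175184 + 0.883963 = 1.059147.
Q̄ = (S₀/π) × [bracket] = (589/π) × 1.059147 = 198.57 W/m².
Ratio Q̄_A / Q̄_B = 47.606 / 198.57 = 0.2397.

Q̄_A / Q̄_B ≈ 0.240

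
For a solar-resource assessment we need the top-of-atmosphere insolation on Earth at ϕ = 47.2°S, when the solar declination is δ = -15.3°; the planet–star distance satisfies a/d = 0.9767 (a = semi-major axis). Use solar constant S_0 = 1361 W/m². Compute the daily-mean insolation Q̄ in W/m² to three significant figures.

cos h₀ = −tan(-47.2°) tan(-15.300°) = -0.2954, h₀ = 1.8707 rad.
Bracket: h₀ sin ϕ sin δ + cos ϕ cos δ sin h₀ = 1.8707×-0.73373×-0.26387 + 0.67944×0.96456×0.95537 = 0.362185 + 0.626112 = 0.988297.
Inverse-square distance factor (a/d)² = 0.9767² = 0.953943.
Q̄ = (S_0/π) × 0.953943 × [bracket] = (1361/π) × 0.953943 × 0.988297 = 408.4 W/m².

Q̄ ≈ 408 W/m²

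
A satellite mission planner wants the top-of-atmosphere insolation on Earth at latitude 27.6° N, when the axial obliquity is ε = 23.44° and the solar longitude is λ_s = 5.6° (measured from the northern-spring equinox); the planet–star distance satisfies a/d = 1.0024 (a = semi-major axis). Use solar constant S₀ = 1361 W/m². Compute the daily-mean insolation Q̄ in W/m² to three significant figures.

Solar declination: sin δ = sin ε · sin λ_s = sin 23.44° × sin 5.6° = 0.03882, so δ = +2.225°.
cos H₀ = −tan(+27.6°) tan(+2.225°) = -0.0203, H₀ = 1.5911 rad.
Bracket: H₀ sin φ sin δ + cos φ cos δ sin H₀ = 1.5911×0.46330×0.03882 + 0.88620×0.99925×0.99979 = 0.028616 + 0.885349 = 0.913965.
Inverse-square distance factor (a/d)² = 1.0024² = 1.004806.
Q̄ = (S₀/π) × 1.004806 × [bracket] = (1361/π) × 1.004806 × 0.913965 = 397.9 W/m².

Q̄ ≈ 398 W/m²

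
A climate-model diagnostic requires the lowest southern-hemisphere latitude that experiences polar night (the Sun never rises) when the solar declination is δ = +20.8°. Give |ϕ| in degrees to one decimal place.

|ϕ| = 69.2°

Polar night requires cos h₀ = −tan ϕ tan δ ≥ 1, i.e. tan ϕ tan δ ≤ −1.
The boundary is |tan ϕ| · |tan δ| = 1, so |ϕ| = 90° − |δ| = 90° − 20.8° = 69.2° in the southern hemisphere.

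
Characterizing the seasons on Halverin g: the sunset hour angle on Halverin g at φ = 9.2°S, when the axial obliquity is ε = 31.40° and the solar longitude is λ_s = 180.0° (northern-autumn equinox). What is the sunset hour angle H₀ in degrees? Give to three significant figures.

H₀ = 90.0°

Solar declination: sin δ = sin ε · sin λ_s = sin 31.40° × sin 180.0° = 0.00000, so δ = +0.000°.
cos H₀ = −tan φ · tan δ = −tan(-9.2°) × tan(+0.000°) = 0.0000, so H₀ = 1.5708 rad = 90.00°.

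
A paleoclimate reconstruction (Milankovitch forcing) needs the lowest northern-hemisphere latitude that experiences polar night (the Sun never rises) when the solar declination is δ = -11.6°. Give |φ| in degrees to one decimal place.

Polar night requires cos H₀ = −tan φ tan δ ≥ 1, i.e. tan φ tan δ ≤ −1.
The boundary is |tan φ| · |tan δ| = 1, so |φ| = 90° − |δ| = 90° − 11.6° = 78.4° in the northern hemisphere.

|φ| = 78.4°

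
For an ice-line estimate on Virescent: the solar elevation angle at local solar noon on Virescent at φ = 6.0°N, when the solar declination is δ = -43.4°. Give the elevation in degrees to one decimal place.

40.6°

At local noon the hour angle is zero, so the zenith angle equals |φ − δ| = |+6.0° − (-43.400°)| = 49.400°.
Elevation = 90° − 49.400° = 40.6°.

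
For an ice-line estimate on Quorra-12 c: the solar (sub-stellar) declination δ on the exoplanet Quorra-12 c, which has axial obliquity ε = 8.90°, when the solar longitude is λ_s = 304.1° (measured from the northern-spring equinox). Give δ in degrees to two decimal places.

sin δ = sin ε · sin λ_s = sin 8.90° × sin 304.1° = -0.128110.
δ = arcsin(-0.128110) = -7.36°.

δ = -7.36°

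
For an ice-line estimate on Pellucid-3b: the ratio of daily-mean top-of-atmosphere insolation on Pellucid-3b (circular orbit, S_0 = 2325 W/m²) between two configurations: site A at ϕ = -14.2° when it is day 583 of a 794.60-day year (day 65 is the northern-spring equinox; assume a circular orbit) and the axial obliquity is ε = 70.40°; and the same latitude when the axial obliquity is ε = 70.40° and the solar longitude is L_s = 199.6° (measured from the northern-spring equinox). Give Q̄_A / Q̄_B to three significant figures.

Q̄_A / Q̄_B ≈ 0.905

— Configuration A (ϕ=-14.2°):
Solar longitude: L_s = 360° × (583 − 65)/794.60 = 234.684°.
sin δ = sin 70.40° × sin 234.684° = -0.76870, so δ = -50.237°.
cos h₀ = −tan(-14.2°) tan(-50.237°) = -0.3041, h₀ = 1.8798 rad.
Bracket: h₀ sin ϕ sin δ + cos ϕ cos δ sin h₀ = 1.8798×-0.24531×-0.76870 + 0.96945×0.63961×0.95264 = 0.354474 + 0.590703 = 0.945177.
Q̄ = (S_0/π) × [bracket] = (2325/π) × 0.945177 = 699.50 W/m².
— Configuration B (ϕ=-14.2°):
Solar declination: sin δ = sin ε · sin L_s = sin 70.40° × sin 199.6° = -0.31601, so δ = -18.422°.
cos h₀ = −tan(-14.2°) tan(-18.422°) = -0.0843, h₀ = 1.6552 rad.
Bracket: h₀ sin ϕ sin δ + cos ϕ cos δ sin h₀ = 1.6552×-0.24531×-0.31601 + 0.96945×0.94875×0.99644 = 0.128312 + 0.916491 = 1.044803.
Q̄ = (S_0/π) × [bracket] = (2325/π) × 1.044803 = 773.23 W/m².
Ratio Q̄_A / Q̄_B = 699.50 / 773.23 = 0.9046.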